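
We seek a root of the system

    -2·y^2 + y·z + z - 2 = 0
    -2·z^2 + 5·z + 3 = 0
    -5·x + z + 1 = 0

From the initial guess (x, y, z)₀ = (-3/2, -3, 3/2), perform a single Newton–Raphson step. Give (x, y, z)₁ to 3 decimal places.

(1.700, -0.407, 7.500)

At (-3/2, -3, 3/2): F = (-23.000, 6.000, 10.000).
Jacobian J = [[0, -4·y + z, y + 1], [0, 0, -4·z + 5], [-5, 0, 1]].
At the point, J = [[0.000, 13.500, -2.000], [0.000, 0.000, -1.000], [-5.000, 0.000, 1.000]] (det J = 67.500).
Solving J·Δ = −F gives Δ = (3.200, 2.593, 6.000).
Then the next iterate is (x, y, z)₁ = (1.700, -0.407, 7.500).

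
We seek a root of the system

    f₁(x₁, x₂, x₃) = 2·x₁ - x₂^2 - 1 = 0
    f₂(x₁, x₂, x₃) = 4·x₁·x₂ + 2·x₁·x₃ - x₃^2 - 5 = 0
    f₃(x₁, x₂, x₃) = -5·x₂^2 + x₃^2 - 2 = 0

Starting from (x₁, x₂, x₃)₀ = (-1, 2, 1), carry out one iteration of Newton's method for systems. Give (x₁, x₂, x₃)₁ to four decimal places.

(0.5833, 1.0417, 1.9167)

At (-1, 2, 1): F = (-7.0000, -16.0000, -21.0000).
Jacobian J = [[2, -2·x₂, 0], [4·x₂ + 2·x₃, 4·x₁, 2·x₁ - 2·x₃], [0, -10·x₂, 2·x₃]].
At the point, J = [[2.0000, -4.0000, 0.0000], [10.0000, -4.0000, -4.0000], [0.0000, -20.0000, 2.0000]] (det J = -96.0000).
Solving J·Δ = −F gives Δ = (1.5833, -0.9583, 0.9167).
Then the next iterate is (x₁, x₂, x₃)₁ = (0.5833, 1.0417, 1.9167).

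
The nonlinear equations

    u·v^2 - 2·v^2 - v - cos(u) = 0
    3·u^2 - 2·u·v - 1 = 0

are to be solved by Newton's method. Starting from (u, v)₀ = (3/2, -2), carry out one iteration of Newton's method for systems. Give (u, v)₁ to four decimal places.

At (3/2, -2): F = (-0.070737, 11.7500).
Jacobian J = [[v^2 + sin(u), 2·u·v - 4·v - 1], [6·u - 2·v, -2·u]].
At the point, J = [[4.997495, 1.0000], [13.0000, -3.0000]] (det J = -27.992485).
Solving J·Δ = −F gives Δ = (-0.4122, 2.1306).
Then the next iterate is (u, v)₁ = (1.0878, 0.1306).

(1.0878, 0.1306)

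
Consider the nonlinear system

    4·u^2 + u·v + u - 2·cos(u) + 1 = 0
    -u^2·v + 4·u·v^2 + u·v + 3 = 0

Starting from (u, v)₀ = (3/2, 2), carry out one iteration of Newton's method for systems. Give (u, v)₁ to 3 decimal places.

At (3/2, 2): F = (14.35853, 25.500).
Jacobian J = [[8·u + v + 2·sin(u) + 1, u], [-2·u·v + 4·v^2 + v, -u^2 + 8·u·v + u]].
At the point, J = [[16.99499, 1.500], [12.000, 23.250]] (det J = 377.13352).
Solving J·Δ = −F gives Δ = (-0.784, -0.692).
Then the next iterate is (u, v)₁ = (0.716, 1.308).

(0.716, 1.308)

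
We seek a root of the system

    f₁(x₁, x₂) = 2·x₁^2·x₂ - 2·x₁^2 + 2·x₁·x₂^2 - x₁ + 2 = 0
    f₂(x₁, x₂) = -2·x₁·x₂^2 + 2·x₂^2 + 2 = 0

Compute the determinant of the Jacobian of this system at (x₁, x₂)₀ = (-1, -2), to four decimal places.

J = [[4·x₁·x₂ - 4·x₁ + 2·x₂^2 - 1, 2·x₁^2 + 4·x₁·x₂], [-2·x₂^2, -4·x₁·x₂ + 4·x₂]].
At the point, J = [[19.0000, 10.0000], [-8.0000, -16.0000]].
det J = -224.0000.

-224.0000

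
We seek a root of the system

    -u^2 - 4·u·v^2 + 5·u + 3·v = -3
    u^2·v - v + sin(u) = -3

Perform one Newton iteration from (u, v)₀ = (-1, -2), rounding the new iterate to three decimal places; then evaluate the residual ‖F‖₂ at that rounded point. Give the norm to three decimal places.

At (-1, -2): F = (7.000, 2.15853).
Jacobian J = [[-2·u - 4·v^2 + 5, -8·u·v + 3], [2·u·v + cos(u), u^2 - 1]].
At the point, J = [[-9.000, -13.000], [4.54030, 0.000]] (det J = 59.02393).
Solving J·Δ = −F gives Δ = (-0.475, 0.868).
Then the next iterate is (u, v)₁ = (-1.475, -1.132).
Re-evaluating at (-1.475, -1.132): F = (-2.38622, 0.67378), so ‖F‖₂ = 2.480.

2.480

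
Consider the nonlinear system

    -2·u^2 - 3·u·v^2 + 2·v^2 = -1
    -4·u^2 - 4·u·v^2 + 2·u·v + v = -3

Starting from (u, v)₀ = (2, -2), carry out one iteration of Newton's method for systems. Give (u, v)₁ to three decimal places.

(2.177, -0.341)

At (2, -2): F = (-23.000, -55.000).
Jacobian J = [[-4·u - 3·v^2, -6·u·v + 4·v], [-8·u - 4·v^2 + 2·v, -8·u·v + 2·u + 1]].
At the point, J = [[-20.000, 16.000], [-36.000, 37.000]] (det J = -164.000).
Solving J·Δ = −F gives Δ = (0.177, 1.659).
Then the next iterate is (u, v)₁ = (2.177, -0.341).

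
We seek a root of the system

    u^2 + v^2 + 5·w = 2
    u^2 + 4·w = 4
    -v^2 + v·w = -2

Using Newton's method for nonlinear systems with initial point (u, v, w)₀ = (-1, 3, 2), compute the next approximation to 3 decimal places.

(-2.682, 1.182, -0.091)

At (-1, 3, 2): F = (18.000, 5.000, -1.000).
Jacobian J = [[2·u, 2·v, 5], [2·u, 0, 4], [0, -2·v + w, v]].
At the point, J = [[-2.000, 6.000, 5.000], [-2.000, 0.000, 4.000], [0.000, -4.000, 3.000]] (det J = 44.000).
Solving J·Δ = −F gives Δ = (-1.682, -1.818, -2.091).
Then the next iterate is (u, v, w)₁ = (-2.682, 1.182, -0.091).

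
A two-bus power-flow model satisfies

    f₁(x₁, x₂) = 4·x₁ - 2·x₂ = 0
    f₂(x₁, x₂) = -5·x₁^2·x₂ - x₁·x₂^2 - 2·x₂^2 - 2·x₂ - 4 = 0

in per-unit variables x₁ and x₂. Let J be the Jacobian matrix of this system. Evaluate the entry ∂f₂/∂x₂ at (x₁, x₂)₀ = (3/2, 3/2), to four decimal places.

-23.7500

∂f₂/∂x₂ = -5·x₁^2 - 2·x₁·x₂ - 4·x₂ - 2.
At (3/2, 3/2) this is -23.7500.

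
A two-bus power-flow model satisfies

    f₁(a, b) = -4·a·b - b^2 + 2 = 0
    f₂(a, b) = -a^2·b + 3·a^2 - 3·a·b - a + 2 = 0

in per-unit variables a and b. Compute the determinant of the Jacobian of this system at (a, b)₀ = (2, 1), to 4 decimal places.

80.0000

J = [[-4·b, -4·a - 2·b], [-2·a·b + 6·a - 3·b - 1, -a^2 - 3·a]].
At the point, J = [[-4.0000, -10.0000], [4.0000, -10.0000]].
det J = 80.0000.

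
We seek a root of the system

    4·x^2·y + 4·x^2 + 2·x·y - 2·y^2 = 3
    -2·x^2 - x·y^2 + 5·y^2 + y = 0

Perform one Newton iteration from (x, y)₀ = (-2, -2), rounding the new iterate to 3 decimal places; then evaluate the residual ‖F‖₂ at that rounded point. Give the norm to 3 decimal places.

At (-2, -2): F = (-19.000, 18.000).
Jacobian J = [[8·x·y + 8·x + 2·y, 4·x^2 + 2·x - 4·y], [-4·x - y^2, -2·x·y + 10·y + 1]].
At the point, J = [[12.000, 20.000], [4.000, -27.000]] (det J = -404.000).
Solving J·Δ = −F gives Δ = (0.379, 0.723).
Then the next iterate is (x, y)₁ = (-1.621, -1.277).
Re-evaluating at (-1.621, -1.277): F = (-5.03285, 4.26477), so ‖F‖₂ = 6.597.

6.597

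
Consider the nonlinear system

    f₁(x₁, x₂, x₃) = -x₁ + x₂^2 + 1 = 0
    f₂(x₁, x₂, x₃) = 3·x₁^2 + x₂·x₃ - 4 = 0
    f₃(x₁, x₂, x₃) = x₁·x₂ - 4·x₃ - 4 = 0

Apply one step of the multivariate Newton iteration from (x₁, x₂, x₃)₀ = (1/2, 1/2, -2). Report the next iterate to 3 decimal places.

(2.514, 1.764, -0.528)

At (1/2, 1/2, -2): F = (0.750, -4.250, 4.250).
Jacobian J = [[-1, 2·x₂, 0], [6·x₁, x₃, x₂], [x₂, x₁, -4]].
At the point, J = [[-1.000, 1.000, 0.000], [3.000, -2.000, 0.500], [0.500, 0.500, -4.000]] (det J = 4.500).
Solving J·Δ = −F gives Δ = (2.014, 1.264, 1.472).
Then the next iterate is (x₁, x₂, x₃)₁ = (2.514, 1.764, -0.528).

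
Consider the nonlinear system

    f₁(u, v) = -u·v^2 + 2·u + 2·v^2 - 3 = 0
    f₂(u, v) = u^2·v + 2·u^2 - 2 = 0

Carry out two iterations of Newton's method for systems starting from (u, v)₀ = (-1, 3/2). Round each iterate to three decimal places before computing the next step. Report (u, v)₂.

At (-1, 3/2): F = (1.750, 1.500).
Jacobian J = [[-v^2 + 2, -2·u·v + 4·v], [2·u·v + 4·u, u^2]].
At the point, J = [[-0.250, 9.000], [-7.000, 1.000]] (det J = 62.750).
Solving J·Δ = −F gives Δ = (0.187, -0.189).
Then the next iterate is (u, v)₁ = (-0.813, 1.311).
Round to (-0.813, 1.311) and repeat: F = (0.20876, 0.18847), J = [[0.28128, 7.37569], [-5.38369, 0.66097]].
Δ = (0.031, -0.030), so (u, v)₂ = (-0.782, 1.281).

(-0.782, 1.281)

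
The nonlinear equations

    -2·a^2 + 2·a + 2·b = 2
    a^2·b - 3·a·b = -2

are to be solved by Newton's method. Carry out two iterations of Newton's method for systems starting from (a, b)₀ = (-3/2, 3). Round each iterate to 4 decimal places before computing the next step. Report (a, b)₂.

(-0.1705, 0.8716)

At (-3/2, 3): F = (-3.5000, 22.2500).
Jacobian J = [[-4·a + 2, 2], [2·a·b - 3·b, a^2 - 3·a]].
At the point, J = [[8.0000, 2.0000], [-18.0000, 6.7500]] (det J = 90.0000).
Solving J·Δ = −F gives Δ = (0.7569, -1.2778).
Then the next iterate is (a, b)₁ = (-0.7431, 1.7222).
Round to (-0.7431, 1.7222) and repeat: F = (-1.146195, 6.790295), J = [[4.9724, 2.0000], [-7.726134, 2.781498]].
Δ = (0.5726, -0.8506), so (a, b)₂ = (-0.1705, 0.8716).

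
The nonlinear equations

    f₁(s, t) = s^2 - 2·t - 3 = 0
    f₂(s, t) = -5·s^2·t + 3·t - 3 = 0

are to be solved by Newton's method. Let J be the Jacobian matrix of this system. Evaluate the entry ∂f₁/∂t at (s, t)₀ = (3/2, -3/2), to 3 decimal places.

-2.000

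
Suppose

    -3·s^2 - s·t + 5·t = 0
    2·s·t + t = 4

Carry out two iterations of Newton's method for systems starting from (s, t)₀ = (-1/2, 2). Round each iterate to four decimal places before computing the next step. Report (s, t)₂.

At (-1/2, 2): F = (10.2500, -4.0000).
Jacobian J = [[-6·s - t, -s + 5], [2·t, 2·s + 1]].
At the point, J = [[1.0000, 5.5000], [4.0000, 0.0000]] (det J = -22.0000).
Solving J·Δ = −F gives Δ = (1.0000, -2.0455).
Then the next iterate is (s, t)₁ = (0.5000, -0.0455).
Round to (0.5000, -0.0455) and repeat: F = (-0.954750, -4.0910), J = [[-2.9545, 4.5000], [-0.0910, 2.0000]].
Δ = (3.0003, 2.1820), so (s, t)₂ = (3.5003, 2.1365).

(3.5003, 2.1365)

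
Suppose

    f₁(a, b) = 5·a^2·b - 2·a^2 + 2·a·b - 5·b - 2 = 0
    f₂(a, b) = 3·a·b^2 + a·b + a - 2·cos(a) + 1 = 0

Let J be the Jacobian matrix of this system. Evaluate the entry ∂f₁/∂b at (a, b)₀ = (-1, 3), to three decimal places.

∂f₁/∂b = 5·a^2 + 2·a - 5.
At (-1, 3) this is -2.000.

-2.000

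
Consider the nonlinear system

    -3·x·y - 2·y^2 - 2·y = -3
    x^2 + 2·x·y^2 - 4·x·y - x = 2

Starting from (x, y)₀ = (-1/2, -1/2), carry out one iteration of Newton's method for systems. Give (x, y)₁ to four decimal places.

At (-1/2, -1/2): F = (2.7500, -2.5000).
Jacobian J = [[-3·y, -3·x - 4·y - 2], [2·x + 2·y^2 - 4·y - 1, 4·x·y - 4·x]].
At the point, J = [[1.5000, 1.5000], [0.5000, 3.0000]] (det J = 3.7500).
Solving J·Δ = −F gives Δ = (-3.2000, 1.3667).
Then the next iterate is (x, y)₁ = (-3.7000, 0.8667).

(-3.7000, 0.8667)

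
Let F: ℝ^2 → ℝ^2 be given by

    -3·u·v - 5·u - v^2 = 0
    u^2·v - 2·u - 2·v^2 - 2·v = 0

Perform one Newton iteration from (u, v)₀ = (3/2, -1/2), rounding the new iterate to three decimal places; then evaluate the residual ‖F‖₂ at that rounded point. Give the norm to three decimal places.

At (3/2, -1/2): F = (-5.500, -3.625).
Jacobian J = [[-3·v - 5, -3·u - 2·v], [2·u·v - 2, u^2 - 4·v - 2]].
At the point, J = [[-3.500, -3.500], [-3.500, 2.250]] (det J = -20.125).
Solving J·Δ = −F gives Δ = (-1.245, -0.326).
Then the next iterate is (u, v)₁ = (0.255, -0.826).
Re-evaluating at (0.255, -0.826): F = (-1.32539, -0.27626), so ‖F‖₂ = 1.354.

1.354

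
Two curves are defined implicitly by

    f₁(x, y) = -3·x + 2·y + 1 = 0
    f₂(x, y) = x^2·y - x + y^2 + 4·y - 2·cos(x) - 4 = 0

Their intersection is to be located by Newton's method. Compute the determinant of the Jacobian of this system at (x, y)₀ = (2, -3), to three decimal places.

16.363

J = [[-3, 2], [2·x·y + 2·sin(x) - 1, x^2 + 2·y + 4]].
At the point, J = [[-3.000, 2.000], [-11.18141, 2.000]].
det J = 16.363.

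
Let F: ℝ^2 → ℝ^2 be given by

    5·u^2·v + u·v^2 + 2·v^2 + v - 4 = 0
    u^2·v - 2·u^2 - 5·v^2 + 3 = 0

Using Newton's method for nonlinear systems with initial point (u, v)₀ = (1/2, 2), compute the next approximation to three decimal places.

At (1/2, 2): F = (10.500, -17.000).
Jacobian J = [[10·u·v + v^2, 5·u^2 + 2·u·v + 4·v + 1], [2·u·v - 4·u, u^2 - 10·v]].
At the point, J = [[14.000, 12.250], [0.000, -19.750]] (det J = -276.500).
Solving J·Δ = −F gives Δ = (0.003, -0.861).
Then the next iterate is (u, v)₁ = (0.503, 1.139).

(0.503, 1.139)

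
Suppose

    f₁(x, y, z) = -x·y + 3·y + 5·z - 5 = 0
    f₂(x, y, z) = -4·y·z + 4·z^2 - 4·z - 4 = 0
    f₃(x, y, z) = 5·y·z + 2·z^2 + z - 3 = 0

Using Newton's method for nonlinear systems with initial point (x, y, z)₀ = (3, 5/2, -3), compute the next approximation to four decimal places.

At (3, 5/2, -3): F = (-20.0000, 74.0000, -25.5000).
Jacobian J = [[-y, -x + 3, 5], [0, -4·z, -4·y + 8·z - 4], [0, 5·z, 5·y + 4·z + 1]].
At the point, J = [[-2.5000, 0.0000, 5.0000], [0.0000, 12.0000, -38.0000], [0.0000, -15.0000, 1.5000]] (det J = 1380.0000).
Solving J·Δ = −F gives Δ = (-5.0870, -1.5543, 1.4565).
Then the next iterate is (x, y, z)₁ = (-2.0870, 0.9457, -1.5435).

(-2.0870, 0.9457, -1.5435)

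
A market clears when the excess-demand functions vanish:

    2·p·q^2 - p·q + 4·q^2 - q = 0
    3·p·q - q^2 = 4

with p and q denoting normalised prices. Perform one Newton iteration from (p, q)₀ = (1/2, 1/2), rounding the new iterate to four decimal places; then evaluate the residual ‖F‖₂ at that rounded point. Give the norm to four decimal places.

1.0506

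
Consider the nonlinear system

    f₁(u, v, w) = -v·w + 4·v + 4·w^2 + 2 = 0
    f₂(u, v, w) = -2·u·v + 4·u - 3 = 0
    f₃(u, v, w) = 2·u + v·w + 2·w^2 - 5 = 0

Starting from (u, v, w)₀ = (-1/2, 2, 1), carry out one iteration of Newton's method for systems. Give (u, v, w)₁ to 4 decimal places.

At (-1/2, 2, 1): F = (12.0000, -3.0000, -2.0000).
Jacobian J = [[0, -w + 4, -v + 8·w], [-2·v + 4, -2·u, 0], [2, w, v + 4·w]].
At the point, J = [[0.0000, 3.0000, 6.0000], [0.0000, 1.0000, 0.0000], [2.0000, 1.0000, 6.0000]] (det J = -12.0000).
Solving J·Δ = −F gives Δ = (10.0000, 3.0000, -3.5000).
Then the next iterate is (u, v, w)₁ = (9.5000, 5.0000, -2.5000).

(9.5000, 5.0000, -2.5000)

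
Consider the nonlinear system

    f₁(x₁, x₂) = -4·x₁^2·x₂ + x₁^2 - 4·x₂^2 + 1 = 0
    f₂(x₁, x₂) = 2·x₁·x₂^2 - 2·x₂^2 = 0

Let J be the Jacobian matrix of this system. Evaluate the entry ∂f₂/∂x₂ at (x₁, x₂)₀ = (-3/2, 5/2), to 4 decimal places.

∂f₂/∂x₂ = 4·x₁·x₂ - 4·x₂.
At (-3/2, 5/2) this is -25.0000.

-25.0000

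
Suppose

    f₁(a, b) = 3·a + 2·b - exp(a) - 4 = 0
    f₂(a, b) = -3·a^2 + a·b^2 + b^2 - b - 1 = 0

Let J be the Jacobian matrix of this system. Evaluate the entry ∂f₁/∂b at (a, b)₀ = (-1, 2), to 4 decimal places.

2.0000

∂f₁/∂b = 2.
At (-1, 2) this is 2.0000.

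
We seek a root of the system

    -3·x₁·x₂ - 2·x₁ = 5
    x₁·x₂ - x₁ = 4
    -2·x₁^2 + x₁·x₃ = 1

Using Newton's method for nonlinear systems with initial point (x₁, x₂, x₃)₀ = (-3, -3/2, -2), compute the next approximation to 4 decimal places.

(-3.4000, 0.0000, -7.6667)

At (-3, -3/2, -2): F = (-12.5000, 3.5000, -13.0000).
Jacobian J = [[-3·x₂ - 2, -3·x₁, 0], [x₂ - 1, x₁, 0], [-4·x₁ + x₃, 0, x₁]].
At the point, J = [[2.5000, 9.0000, 0.0000], [-2.5000, -3.0000, 0.0000], [10.0000, 0.0000, -3.0000]] (det J = -45.0000).
Solving J·Δ = −F gives Δ = (-0.4000, 1.5000, -5.6667).
Then the next iterate is (x₁, x₂, x₃)₁ = (-3.4000, 0.0000, -7.6667).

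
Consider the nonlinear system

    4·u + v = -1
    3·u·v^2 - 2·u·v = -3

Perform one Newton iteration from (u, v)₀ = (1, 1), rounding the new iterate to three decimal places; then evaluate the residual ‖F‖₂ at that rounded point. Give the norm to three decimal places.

At (1, 1): F = (6.000, 4.000).
Jacobian J = [[4, 1], [3·v^2 - 2·v, 6·u·v - 2·u]].
At the point, J = [[4.000, 1.000], [1.000, 4.000]] (det J = 15.000).
Solving J·Δ = −F gives Δ = (-1.333, -0.667).
Then the next iterate is (u, v)₁ = (-0.333, 0.333).
Re-evaluating at (-0.333, 0.333): F = (0.001, 3.11100), so ‖F‖₂ = 3.111.

3.111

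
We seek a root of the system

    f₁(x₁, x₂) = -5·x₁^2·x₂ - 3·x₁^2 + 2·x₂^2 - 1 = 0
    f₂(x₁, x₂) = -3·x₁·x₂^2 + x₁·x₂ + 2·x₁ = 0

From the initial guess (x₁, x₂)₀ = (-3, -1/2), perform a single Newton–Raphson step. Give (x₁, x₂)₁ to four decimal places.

At (-3, -1/2): F = (-5.0000, -2.2500).
Jacobian J = [[-10·x₁·x₂ - 6·x₁, -5·x₁^2 + 4·x₂], [-3·x₂^2 + x₂ + 2, -6·x₁·x₂ + x₁]].
At the point, J = [[3.0000, -47.0000], [0.7500, -12.0000]] (det J = -0.7500).
Solving J·Δ = −F gives Δ = (-61.0000, -4.0000).
Then the next iterate is (x₁, x₂)₁ = (-64.0000, -4.5000).

(-64.0000, -4.5000)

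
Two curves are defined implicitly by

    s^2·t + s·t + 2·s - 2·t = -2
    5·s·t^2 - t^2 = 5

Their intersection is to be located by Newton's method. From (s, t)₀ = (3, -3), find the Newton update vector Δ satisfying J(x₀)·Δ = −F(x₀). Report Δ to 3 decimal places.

At (3, -3): F = (-22.000, 121.000).
Jacobian J = [[2·s·t + t + 2, s^2 + s - 2], [5·t^2, 10·s·t - 2·t]].
At the point, J = [[-19.000, 10.000], [45.000, -84.000]] (det J = 1146.000).
Solving J·Δ = −F gives Δ = (-0.557, 1.142).

(-0.557, 1.142)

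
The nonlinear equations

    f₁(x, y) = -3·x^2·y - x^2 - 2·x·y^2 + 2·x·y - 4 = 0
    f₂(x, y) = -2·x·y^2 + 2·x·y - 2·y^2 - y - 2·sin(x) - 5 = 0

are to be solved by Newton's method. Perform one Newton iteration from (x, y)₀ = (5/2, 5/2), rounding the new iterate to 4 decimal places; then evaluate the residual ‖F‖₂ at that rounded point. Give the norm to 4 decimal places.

27.0161

At (5/2, 5/2): F = (-75.8750, -39.946944).
Jacobian J = [[-6·x·y - 2·x - 2·y^2 + 2·y, -3·x^2 - 4·x·y + 2·x], [-2·y^2 + 2·y - 2·cos(x), -4·x·y + 2·x - 4·y - 1]].
At the point, J = [[-50.0000, -38.7500], [-5.897713, -31.0000]] (det J = 1321.463630).
Solving J·Δ = −F gives Δ = (-0.6086, -1.1728).
Then the next iterate is (x, y)₁ = (1.8914, 1.3272).
Re-evaluating at (1.8914, 1.3272): F = (-23.463864, -13.390929), so ‖F‖₂ = 27.0161.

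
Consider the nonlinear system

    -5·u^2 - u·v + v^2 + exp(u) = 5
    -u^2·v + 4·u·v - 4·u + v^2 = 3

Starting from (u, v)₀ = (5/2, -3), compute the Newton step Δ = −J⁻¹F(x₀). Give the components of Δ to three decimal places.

At (5/2, -3): F = (-7.56751, -15.250).
Jacobian J = [[-10·u - v + exp(u), -u + 2·v], [-2·u·v + 4·v - 4, -u^2 + 4·u + 2·v]].
At the point, J = [[-9.81751, -8.500], [-1.000, -2.250]] (det J = 13.58939).
Solving J·Δ = −F gives Δ = (8.286, -10.460).

(8.286, -10.460)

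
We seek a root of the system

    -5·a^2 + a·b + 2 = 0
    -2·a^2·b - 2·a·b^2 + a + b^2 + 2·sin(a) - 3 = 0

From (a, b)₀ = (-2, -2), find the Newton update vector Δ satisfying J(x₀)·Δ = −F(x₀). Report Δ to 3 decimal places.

(0.816, 0.347)

At (-2, -2): F = (-14.000, 29.18141).
Jacobian J = [[-10·a + b, a], [-4·a·b - 2·b^2 + 2·cos(a) + 1, -2·a^2 - 4·a·b + 2·b]].
At the point, J = [[18.000, -2.000], [-23.83229, -28.000]] (det J = -551.66459).
Solving J·Δ = −F gives Δ = (0.816, 0.347).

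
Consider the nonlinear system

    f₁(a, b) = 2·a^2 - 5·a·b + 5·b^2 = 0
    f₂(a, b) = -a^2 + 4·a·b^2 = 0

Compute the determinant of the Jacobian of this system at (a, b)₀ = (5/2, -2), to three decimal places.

-442.500

J = [[4·a - 5·b, -5·a + 10·b], [-2·a + 4·b^2, 8·a·b]].
At the point, J = [[20.000, -32.500], [11.000, -40.000]].
det J = -442.500.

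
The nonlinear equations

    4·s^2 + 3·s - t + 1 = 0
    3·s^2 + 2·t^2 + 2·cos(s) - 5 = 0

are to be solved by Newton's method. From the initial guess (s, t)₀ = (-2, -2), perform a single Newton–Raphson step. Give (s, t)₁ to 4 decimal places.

(-1.0425, -1.4476)

At (-2, -2): F = (13.0000, 14.167706).
Jacobian J = [[8·s + 3, -1], [6·s - 2·sin(s), 4·t]].
At the point, J = [[-13.0000, -1.0000], [-10.181405, -8.0000]] (det J = 93.818595).
Solving J·Δ = −F gives Δ = (0.9575, 0.5524).
Then the next iterate is (s, t)₁ = (-1.0425, -1.4476).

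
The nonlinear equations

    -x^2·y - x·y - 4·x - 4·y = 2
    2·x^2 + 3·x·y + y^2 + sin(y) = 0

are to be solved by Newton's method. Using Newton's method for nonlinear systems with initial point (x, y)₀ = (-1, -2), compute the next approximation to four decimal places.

(5.6265, -9.4398)

At (-1, -2): F = (10.0000, 11.090703).
Jacobian J = [[-2·x·y - y - 4, -x^2 - x - 4], [4·x + 3·y, 3·x + 2·y + cos(y)]].
At the point, J = [[-6.0000, -4.0000], [-10.0000, -7.416147]] (det J = 4.496881).
Solving J·Δ = −F gives Δ = (6.6265, -7.4398).
Then the next iterate is (x, y)₁ = (5.6265, -9.4398).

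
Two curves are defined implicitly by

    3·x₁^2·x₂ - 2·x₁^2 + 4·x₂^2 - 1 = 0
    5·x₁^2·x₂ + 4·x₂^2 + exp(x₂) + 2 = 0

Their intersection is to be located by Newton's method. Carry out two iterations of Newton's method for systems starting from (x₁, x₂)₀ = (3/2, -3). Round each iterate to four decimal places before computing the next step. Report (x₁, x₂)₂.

At (3/2, -3): F = (10.2500, 4.299787).
Jacobian J = [[6·x₁·x₂ - 4·x₁, 3·x₁^2 + 8·x₂], [10·x₁·x₂, 5·x₁^2 + 8·x₂ + exp(x₂)]].
At the point, J = [[-33.0000, -17.2500], [-45.0000, -12.700213]] (det J = -357.142973).
Solving J·Δ = −F gives Δ = (-0.1568, 0.8942).
Then the next iterate is (x₁, x₂)₁ = (1.3432, -2.1058).
Round to (1.3432, -2.1058) and repeat: F = (1.731436, 0.863046), J = [[-22.343863, -11.433841], [-28.285106, -7.703721]].
Δ = (-0.0229, 0.1963), so (x₁, x₂)₂ = (1.3203, -1.9095).

(1.3203, -1.9095)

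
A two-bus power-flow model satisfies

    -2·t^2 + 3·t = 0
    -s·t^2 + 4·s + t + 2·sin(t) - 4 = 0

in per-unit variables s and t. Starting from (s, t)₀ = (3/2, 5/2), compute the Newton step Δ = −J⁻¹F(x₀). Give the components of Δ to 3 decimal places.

(0.937, -0.714)

At (3/2, 5/2): F = (-5.000, -3.67806).
Jacobian J = [[0, -4·t + 3], [-t^2 + 4, -2·s·t + 2·cos(t) + 1]].
At the point, J = [[0.000, -7.000], [-2.250, -8.10229]] (det J = -15.750).
Solving J·Δ = −F gives Δ = (0.937, -0.714).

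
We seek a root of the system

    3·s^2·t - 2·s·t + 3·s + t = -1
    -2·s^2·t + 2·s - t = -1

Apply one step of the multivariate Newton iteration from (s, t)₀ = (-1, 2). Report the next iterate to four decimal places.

(-0.4286, 1.5714)

At (-1, 2): F = (10.0000, -7.0000).
Jacobian J = [[6·s·t - 2·t + 3, 3·s^2 - 2·s + 1], [-4·s·t + 2, -2·s^2 - 1]].
At the point, J = [[-13.0000, 6.0000], [10.0000, -3.0000]] (det J = -21.0000).
Solving J·Δ = −F gives Δ = (0.5714, -0.4286).
Then the next iterate is (s, t)₁ = (-0.4286, 1.5714).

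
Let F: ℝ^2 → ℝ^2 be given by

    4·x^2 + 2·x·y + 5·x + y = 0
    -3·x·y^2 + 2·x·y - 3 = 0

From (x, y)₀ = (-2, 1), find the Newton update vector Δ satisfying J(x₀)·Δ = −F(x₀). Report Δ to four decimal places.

(0.2800, 0.1600)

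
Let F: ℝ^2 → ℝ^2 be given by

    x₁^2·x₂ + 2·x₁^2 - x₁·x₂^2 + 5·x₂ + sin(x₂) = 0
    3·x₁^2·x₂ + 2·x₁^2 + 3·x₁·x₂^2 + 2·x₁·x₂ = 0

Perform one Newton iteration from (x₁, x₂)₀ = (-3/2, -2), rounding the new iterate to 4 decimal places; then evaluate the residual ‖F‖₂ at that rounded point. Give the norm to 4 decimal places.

11.5334

At (-3/2, -2): F = (-4.909297, -21.0000).
Jacobian J = [[2·x₁·x₂ + 4·x₁ - x₂^2, x₁^2 - 2·x₁·x₂ + cos(x₂) + 5], [6·x₁·x₂ + 4·x₁ + 3·x₂^2 + 2·x₂, 3·x₁^2 + 6·x₁·x₂ + 2·x₁]].
At the point, J = [[-4.0000, 0.833853], [20.0000, 21.7500]] (det J = -103.677063).
Solving J·Δ = −F gives Δ = (-0.8610, 1.7572).
Then the next iterate is (x₁, x₂)₁ = (-2.3610, -0.2428).
Re-evaluating at (-2.3610, -0.2428): F = (8.479961, 7.817252), so ‖F‖₂ = 11.5334.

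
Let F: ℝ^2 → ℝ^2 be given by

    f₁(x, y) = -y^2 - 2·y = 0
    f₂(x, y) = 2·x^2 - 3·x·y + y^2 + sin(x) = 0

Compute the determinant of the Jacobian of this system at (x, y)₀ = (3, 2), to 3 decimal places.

J = [[0, -2·y - 2], [4·x - 3·y + cos(x), -3·x + 2·y]].
At the point, J = [[0.000, -6.000], [5.01001, -5.000]].
det J = 30.060.

30.060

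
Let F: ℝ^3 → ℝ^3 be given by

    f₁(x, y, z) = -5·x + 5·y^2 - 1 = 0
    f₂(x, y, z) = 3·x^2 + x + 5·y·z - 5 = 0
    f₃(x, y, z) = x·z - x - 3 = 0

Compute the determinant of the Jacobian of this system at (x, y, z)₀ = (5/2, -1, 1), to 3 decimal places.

337.500

J = [[-5, 10·y, 0], [6·x + 1, 5·z, 5·y], [z - 1, 0, x]].
At the point, J = [[-5.000, -10.000, 0.000], [16.000, 5.000, -5.000], [0.000, 0.000, 2.500]].
det J = 337.500.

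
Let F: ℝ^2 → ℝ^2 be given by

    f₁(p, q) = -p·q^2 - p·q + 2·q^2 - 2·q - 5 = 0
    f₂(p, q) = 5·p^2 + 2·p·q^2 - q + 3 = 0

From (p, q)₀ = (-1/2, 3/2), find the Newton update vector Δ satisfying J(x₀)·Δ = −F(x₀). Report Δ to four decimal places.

At (-1/2, 3/2): F = (-1.6250, 0.5000).
Jacobian J = [[-q^2 - q, -2·p·q - p + 4·q - 2], [10·p + 2·q^2, 4·p·q - 1]].
At the point, J = [[-3.7500, 6.0000], [-0.5000, -4.0000]] (det J = 18.0000).
Solving J·Δ = −F gives Δ = (-0.1944, 0.1493).

(-0.1944, 0.1493)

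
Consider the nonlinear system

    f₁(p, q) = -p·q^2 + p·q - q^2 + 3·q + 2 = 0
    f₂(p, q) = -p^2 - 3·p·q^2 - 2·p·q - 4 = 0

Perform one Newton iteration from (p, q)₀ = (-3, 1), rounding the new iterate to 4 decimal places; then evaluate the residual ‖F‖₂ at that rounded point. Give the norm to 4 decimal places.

365.0055

At (-3, 1): F = (4.0000, 2.0000).
Jacobian J = [[-q^2 + q, -2·p·q + p - 2·q + 3], [-2·p - 3·q^2 - 2·q, -6·p·q - 2·p]].
At the point, J = [[0.0000, 4.0000], [1.0000, 24.0000]] (det J = -4.0000).
Solving J·Δ = −F gives Δ = (22.0000, -1.0000).
Then the next iterate is (p, q)₁ = (19.0000, 0.0000).
Re-evaluating at (19.0000, 0.0000): F = (2.0000, -365.0000), so ‖F‖₂ = 365.0055.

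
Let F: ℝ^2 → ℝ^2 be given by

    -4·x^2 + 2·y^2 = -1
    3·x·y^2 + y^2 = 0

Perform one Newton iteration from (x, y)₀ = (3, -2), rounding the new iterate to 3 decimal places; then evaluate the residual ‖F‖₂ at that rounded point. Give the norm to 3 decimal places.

13.350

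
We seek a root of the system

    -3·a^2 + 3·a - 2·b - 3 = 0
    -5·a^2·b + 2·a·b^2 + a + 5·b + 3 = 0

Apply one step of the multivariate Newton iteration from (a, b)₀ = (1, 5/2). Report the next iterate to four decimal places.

At (1, 5/2): F = (-8.0000, 16.5000).
Jacobian J = [[-6·a + 3, -2], [-10·a·b + 2·b^2 + 1, -5·a^2 + 4·a·b + 5]].
At the point, J = [[-3.0000, -2.0000], [-11.5000, 10.0000]] (det J = -53.0000).
Solving J·Δ = −F gives Δ = (-0.8868, -2.6698).
Then the next iterate is (a, b)₁ = (0.1132, -0.1698).

(0.1132, -0.1698)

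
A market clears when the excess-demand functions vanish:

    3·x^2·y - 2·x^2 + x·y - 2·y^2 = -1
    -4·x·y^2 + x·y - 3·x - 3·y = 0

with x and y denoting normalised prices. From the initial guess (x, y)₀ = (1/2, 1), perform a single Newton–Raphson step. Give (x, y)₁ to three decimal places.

(-0.004, 0.542)

At (1/2, 1): F = (-0.250, -6.000).
Jacobian J = [[6·x·y - 4·x + y, 3·x^2 + x - 4·y], [-4·y^2 + y - 3, -8·x·y + x - 3]].
At the point, J = [[2.000, -2.750], [-6.000, -6.500]] (det J = -29.500).
Solving J·Δ = −F gives Δ = (-0.504, -0.458).
Then the next iterate is (x, y)₁ = (-0.004, 0.542).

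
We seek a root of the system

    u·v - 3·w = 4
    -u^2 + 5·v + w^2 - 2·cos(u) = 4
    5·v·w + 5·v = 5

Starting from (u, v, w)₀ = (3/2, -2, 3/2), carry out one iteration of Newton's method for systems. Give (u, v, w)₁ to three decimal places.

At (3/2, -2, 3/2): F = (-11.500, -14.14147, -30.000).
Jacobian J = [[v, u, -3], [-2·u + 2·sin(u), 5, 2·w], [0, 5·w + 5, 5·v]].
At the point, J = [[-2.000, 1.500, -3.000], [-1.00501, 5.000, 3.000], [0.000, 12.500, -10.000]] (det J = 197.61273).
Solving J·Δ = −F gives Δ = (-3.742, 2.215, -0.231).
Then the next iterate is (u, v, w)₁ = (-2.242, 0.215, 1.269).

(-2.242, 0.215, 1.269)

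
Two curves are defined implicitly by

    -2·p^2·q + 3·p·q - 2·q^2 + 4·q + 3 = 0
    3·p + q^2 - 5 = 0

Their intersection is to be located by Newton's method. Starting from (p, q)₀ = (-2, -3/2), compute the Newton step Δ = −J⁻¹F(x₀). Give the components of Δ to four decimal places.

(1.2276, -1.6890)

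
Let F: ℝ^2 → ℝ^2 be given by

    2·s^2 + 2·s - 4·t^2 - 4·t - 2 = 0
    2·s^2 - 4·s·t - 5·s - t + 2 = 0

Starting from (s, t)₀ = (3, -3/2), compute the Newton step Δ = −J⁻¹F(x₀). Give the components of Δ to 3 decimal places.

At (3, -3/2): F = (19.000, 24.500).
Jacobian J = [[4·s + 2, -8·t - 4], [4·s - 4·t - 5, -4·s - 1]].
At the point, J = [[14.000, 8.000], [13.000, -13.000]] (det J = -286.000).
Solving J·Δ = −F gives Δ = (-1.549, 0.336).

(-1.549, 0.336)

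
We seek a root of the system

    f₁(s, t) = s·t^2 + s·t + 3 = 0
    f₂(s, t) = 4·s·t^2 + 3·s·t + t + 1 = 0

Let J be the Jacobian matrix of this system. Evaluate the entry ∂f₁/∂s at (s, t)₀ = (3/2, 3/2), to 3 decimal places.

3.750

∂f₁/∂s = t^2 + t.
At (3/2, 3/2) this is 3.750.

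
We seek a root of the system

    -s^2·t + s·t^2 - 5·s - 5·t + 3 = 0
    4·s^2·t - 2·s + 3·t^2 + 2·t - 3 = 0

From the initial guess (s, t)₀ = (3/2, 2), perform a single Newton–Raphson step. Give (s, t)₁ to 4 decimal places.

At (3/2, 2): F = (-13.0000, 28.0000).
Jacobian J = [[-2·s·t + t^2 - 5, -s^2 + 2·s·t - 5], [8·s·t - 2, 4·s^2 + 6·t + 2]].
At the point, J = [[-7.0000, -1.2500], [22.0000, 23.0000]] (det J = -133.5000).
Solving J·Δ = −F gives Δ = (-1.9775, 0.6742).
Then the next iterate is (s, t)₁ = (-0.4775, 2.6742).

(-0.4775, 2.6742)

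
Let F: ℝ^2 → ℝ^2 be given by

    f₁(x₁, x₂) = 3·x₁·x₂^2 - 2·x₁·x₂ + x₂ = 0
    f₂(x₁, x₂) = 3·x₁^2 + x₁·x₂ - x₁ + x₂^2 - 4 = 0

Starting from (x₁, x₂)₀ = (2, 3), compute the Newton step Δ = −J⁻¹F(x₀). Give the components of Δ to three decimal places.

(-1.133, -0.643)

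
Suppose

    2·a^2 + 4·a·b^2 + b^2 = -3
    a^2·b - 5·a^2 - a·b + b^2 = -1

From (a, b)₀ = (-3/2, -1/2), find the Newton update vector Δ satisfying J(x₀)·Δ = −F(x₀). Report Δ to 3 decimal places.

At (-3/2, -1/2): F = (6.250, -11.875).
Jacobian J = [[4·a + 4·b^2, 8·a·b + 2·b], [2·a·b - 10·a - b, a^2 - a + 2·b]].
At the point, J = [[-5.000, 5.000], [17.000, 2.750]] (det J = -98.750).
Solving J·Δ = −F gives Δ = (0.775, -0.475).

(0.775, -0.475)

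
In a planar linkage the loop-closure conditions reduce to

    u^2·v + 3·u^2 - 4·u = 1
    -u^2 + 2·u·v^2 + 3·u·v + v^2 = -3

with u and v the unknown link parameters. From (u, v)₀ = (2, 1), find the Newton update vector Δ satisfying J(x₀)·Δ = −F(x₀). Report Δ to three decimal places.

(-0.383, -0.601)

At (2, 1): F = (7.000, 10.000).
Jacobian J = [[2·u·v + 6·u - 4, u^2], [-2·u + 2·v^2 + 3·v, 4·u·v + 3·u + 2·v]].
At the point, J = [[12.000, 4.000], [1.000, 16.000]] (det J = 188.000).
Solving J·Δ = −F gives Δ = (-0.383, -0.601).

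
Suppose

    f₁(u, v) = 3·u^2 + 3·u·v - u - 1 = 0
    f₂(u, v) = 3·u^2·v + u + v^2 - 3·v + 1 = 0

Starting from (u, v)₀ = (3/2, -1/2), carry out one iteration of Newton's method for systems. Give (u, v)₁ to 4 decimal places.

(1.4535, -0.8773)

At (3/2, -1/2): F = (2.0000, 0.8750).
Jacobian J = [[6·u + 3·v - 1, 3·u], [6·u·v + 1, 3·u^2 + 2·v - 3]].
At the point, J = [[6.5000, 4.5000], [-3.5000, 2.7500]] (det J = 33.6250).
Solving J·Δ = −F gives Δ = (-0.0465, -0.3773).
Then the next iterate is (u, v)₁ = (1.4535, -0.8773).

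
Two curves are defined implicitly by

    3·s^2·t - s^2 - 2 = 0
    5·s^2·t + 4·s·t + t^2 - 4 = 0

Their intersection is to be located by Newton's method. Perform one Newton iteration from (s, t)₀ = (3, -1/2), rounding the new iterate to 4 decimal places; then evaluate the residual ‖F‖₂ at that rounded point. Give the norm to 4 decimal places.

13.0898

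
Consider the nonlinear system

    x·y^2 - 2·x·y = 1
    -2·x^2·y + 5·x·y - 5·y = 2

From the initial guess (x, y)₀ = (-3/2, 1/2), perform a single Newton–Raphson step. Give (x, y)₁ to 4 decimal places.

At (-3/2, 1/2): F = (0.1250, -10.5000).
Jacobian J = [[y^2 - 2·y, 2·x·y - 2·x], [-4·x·y + 5·y, -2·x^2 + 5·x - 5]].
At the point, J = [[-0.7500, 1.5000], [5.5000, -17.0000]] (det J = 4.5000).
Solving J·Δ = −F gives Δ = (-3.0278, -1.5972).
Then the next iterate is (x, y)₁ = (-4.5278, -1.0972).

(-4.5278, -1.0972)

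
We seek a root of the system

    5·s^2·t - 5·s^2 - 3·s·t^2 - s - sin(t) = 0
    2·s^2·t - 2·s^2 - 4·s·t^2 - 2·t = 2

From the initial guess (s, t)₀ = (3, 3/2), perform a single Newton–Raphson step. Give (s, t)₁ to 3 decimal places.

(7.904, -0.386)

At (3, 3/2): F = (-1.74749, -23.000).
Jacobian J = [[10·s·t - 10·s - 3·t^2 - 1, 5·s^2 - 6·s·t - cos(t)], [4·s·t - 4·s - 4·t^2, 2·s^2 - 8·s·t - 2]].
At the point, J = [[7.250, 17.92926], [-3.000, -20.000]] (det J = -91.21221).
Solving J·Δ = −F gives Δ = (4.904, -1.886).
Then the next iterate is (s, t)₁ = (7.904, -0.386).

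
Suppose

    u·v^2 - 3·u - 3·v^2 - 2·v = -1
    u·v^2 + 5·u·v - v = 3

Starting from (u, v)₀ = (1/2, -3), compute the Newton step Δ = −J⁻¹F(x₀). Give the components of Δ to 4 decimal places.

At (1/2, -3): F = (-17.0000, -3.0000).
Jacobian J = [[v^2 - 3, 2·u·v - 6·v - 2], [v^2 + 5·v, 2·u·v + 5·u - 1]].
At the point, J = [[6.0000, 13.0000], [-6.0000, -1.5000]] (det J = 69.0000).
Solving J·Δ = −F gives Δ = (-0.9348, 1.7391).

(-0.9348, 1.7391)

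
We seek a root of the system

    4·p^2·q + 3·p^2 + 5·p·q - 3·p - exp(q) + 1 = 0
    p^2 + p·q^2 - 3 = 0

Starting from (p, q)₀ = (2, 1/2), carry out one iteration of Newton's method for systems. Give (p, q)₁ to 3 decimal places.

(2.003, -0.256)

At (2, 1/2): F = (18.35128, 1.500).
Jacobian J = [[8·p·q + 6·p + 5·q - 3, 4·p^2 + 5·p - exp(q)], [2·p + q^2, 2·p·q]].
At the point, J = [[19.500, 24.35128], [4.250, 2.000]] (det J = -64.49293).
Solving J·Δ = −F gives Δ = (0.003, -0.756).
Then the next iterate is (p, q)₁ = (2.003, -0.256).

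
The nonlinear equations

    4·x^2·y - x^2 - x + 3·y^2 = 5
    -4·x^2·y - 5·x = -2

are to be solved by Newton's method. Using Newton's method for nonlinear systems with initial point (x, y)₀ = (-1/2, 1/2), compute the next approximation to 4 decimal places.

(0.3929, 1.8214)

At (-1/2, 1/2): F = (-3.5000, 4.0000).
Jacobian J = [[8·x·y - 2·x - 1, 4·x^2 + 6·y], [-8·x·y - 5, -4·x^2]].
At the point, J = [[-2.0000, 4.0000], [-3.0000, -1.0000]] (det J = 14.0000).
Solving J·Δ = −F gives Δ = (0.8929, 1.3214).
Then the next iterate is (x, y)₁ = (0.3929, 1.8214).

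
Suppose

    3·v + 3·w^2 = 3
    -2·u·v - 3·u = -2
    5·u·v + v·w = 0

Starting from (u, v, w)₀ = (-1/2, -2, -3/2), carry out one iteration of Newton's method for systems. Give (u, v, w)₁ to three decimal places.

At (-1/2, -2, -3/2): F = (-2.250, 1.500, 8.000).
Jacobian J = [[0, 3, 6·w], [-2·v - 3, -2·u, 0], [5·v, 5·u + w, v]].
At the point, J = [[0.000, 3.000, -9.000], [1.000, 1.000, 0.000], [-10.000, -4.000, -2.000]] (det J = -48.000).
Solving J·Δ = −F gives Δ = (2.906, -4.406, -1.719).
Then the next iterate is (u, v, w)₁ = (2.406, -6.406, -3.219).

(2.406, -6.406, -3.219)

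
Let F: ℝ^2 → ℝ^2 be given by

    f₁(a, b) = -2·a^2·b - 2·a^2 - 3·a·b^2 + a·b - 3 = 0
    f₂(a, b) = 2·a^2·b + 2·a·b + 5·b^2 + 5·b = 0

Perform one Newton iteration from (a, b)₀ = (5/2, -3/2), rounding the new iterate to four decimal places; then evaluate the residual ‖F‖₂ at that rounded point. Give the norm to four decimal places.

At (5/2, -3/2): F = (-17.3750, -22.5000).
Jacobian J = [[-4·a·b - 4·a - 3·b^2 + b, -2·a^2 - 6·a·b + a], [4·a·b + 2·b, 2·a^2 + 2·a + 10·b + 5]].
At the point, J = [[-3.2500, 12.5000], [-18.0000, 7.5000]] (det J = 200.6250).
Solving J·Δ = −F gives Δ = (-0.7523, 1.1944).
Then the next iterate is (a, b)₁ = (1.7477, -0.3056).
Re-evaluating at (1.7477, -0.3056): F = (-8.265785, -3.996121), so ‖F‖₂ = 9.1811.

9.1811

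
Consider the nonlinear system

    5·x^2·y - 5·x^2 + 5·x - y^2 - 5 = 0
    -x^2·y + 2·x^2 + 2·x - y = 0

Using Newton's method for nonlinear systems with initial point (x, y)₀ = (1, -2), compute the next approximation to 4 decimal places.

(0.1500, -2.2500)

At (1, -2): F = (-19.0000, 8.0000).
Jacobian J = [[10·x·y - 10·x + 5, 5·x^2 - 2·y], [-2·x·y + 4·x + 2, -x^2 - 1]].
At the point, J = [[-25.0000, 9.0000], [10.0000, -2.0000]] (det J = -40.0000).
Solving J·Δ = −F gives Δ = (-0.8500, -0.2500).
Then the next iterate is (x, y)₁ = (0.1500, -2.2500).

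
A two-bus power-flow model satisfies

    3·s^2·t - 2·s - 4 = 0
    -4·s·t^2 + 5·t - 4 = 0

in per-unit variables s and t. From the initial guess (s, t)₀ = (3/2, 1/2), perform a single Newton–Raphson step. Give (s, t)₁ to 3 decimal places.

At (3/2, 1/2): F = (-3.625, -3.000).
Jacobian J = [[6·s·t - 2, 3·s^2], [-4·t^2, -8·s·t + 5]].
At the point, J = [[2.500, 6.750], [-1.000, -1.000]] (det J = 4.250).
Solving J·Δ = −F gives Δ = (-5.618, 2.618).
Then the next iterate is (s, t)₁ = (-4.118, 3.118).

(-4.118, 3.118)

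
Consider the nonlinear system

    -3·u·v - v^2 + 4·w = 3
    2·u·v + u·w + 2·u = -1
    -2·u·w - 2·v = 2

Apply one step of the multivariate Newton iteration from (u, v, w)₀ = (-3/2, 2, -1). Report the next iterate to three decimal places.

At (-3/2, 2, -1): F = (-2.000, -6.500, -9.000).
Jacobian J = [[-3·v, -3·u - 2·v, 4], [2·v + w + 2, 2·u, u], [-2·w, -2, -2·u]].
At the point, J = [[-6.000, 0.500, 4.000], [5.000, -3.000, -1.500], [2.000, -2.000, 3.000]] (det J = 47.000).
Solving J·Δ = −F gives Δ = (0.330, -2.255, 1.277).
Then the next iterate is (u, v, w)₁ = (-1.170, -0.255, 0.277).

(-1.170, -0.255, 0.277)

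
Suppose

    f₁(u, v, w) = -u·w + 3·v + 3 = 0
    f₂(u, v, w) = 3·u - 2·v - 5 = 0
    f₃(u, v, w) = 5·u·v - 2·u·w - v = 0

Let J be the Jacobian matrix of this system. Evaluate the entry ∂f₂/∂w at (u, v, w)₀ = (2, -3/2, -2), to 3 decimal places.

∂f₂/∂w = 0.
At (2, -3/2, -2) this is 0.000.

0.000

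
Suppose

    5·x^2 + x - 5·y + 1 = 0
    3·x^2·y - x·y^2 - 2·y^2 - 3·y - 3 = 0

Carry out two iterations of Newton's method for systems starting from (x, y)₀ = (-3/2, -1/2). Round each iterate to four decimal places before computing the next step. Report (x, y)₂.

(1.1362, -1.5855)

At (-3/2, -1/2): F = (13.2500, -5.0000).
Jacobian J = [[10·x + 1, -5], [6·x·y - y^2, 3·x^2 - 2·x·y - 4·y - 3]].
At the point, J = [[-14.0000, -5.0000], [4.2500, 4.2500]] (det J = -38.2500).
Solving J·Δ = −F gives Δ = (0.8186, 0.3578).
Then the next iterate is (x, y)₁ = (-0.6814, -0.1422).
Round to (-0.6814, -0.1422) and repeat: F = (3.351130, -2.798136), J = [[-5.8140, -5.0000], [0.561150, -1.232072]].
Δ = (1.8176, -1.4433), so (x, y)₂ = (1.1362, -1.5855).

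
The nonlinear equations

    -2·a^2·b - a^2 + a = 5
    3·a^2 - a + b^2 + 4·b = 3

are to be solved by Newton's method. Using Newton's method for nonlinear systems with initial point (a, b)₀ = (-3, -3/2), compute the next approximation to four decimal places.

At (-3, -3/2): F = (10.0000, 23.2500).
Jacobian J = [[-4·a·b - 2·a + 1, -2·a^2], [6·a - 1, 2·b + 4]].
At the point, J = [[-11.0000, -18.0000], [-19.0000, 1.0000]] (det J = -353.0000).
Solving J·Δ = −F gives Δ = (1.2139, -0.1863).
Then the next iterate is (a, b)₁ = (-1.7861, -1.6863).

(-1.7861, -1.6863)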